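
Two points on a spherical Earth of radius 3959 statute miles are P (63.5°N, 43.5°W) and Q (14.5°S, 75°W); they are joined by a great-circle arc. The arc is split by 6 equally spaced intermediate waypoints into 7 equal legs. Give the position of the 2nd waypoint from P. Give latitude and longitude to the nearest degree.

≈ (42°N, 59°W)

Convert each endpoint to a unit vector on the sphere (x = cos φ cos λ, y = cos φ sin λ, z = sin φ).
The central angle between the endpoints is δ = arccos(p₁·p₂) ≈ 1.426 rad (81.7°).
Interpolate at f = 2/7 with slerp weights a = sin((1−f)δ)/sin δ ≈ 0.860, b = sin(fδ)/sin δ ≈ 0.400.
p = a·p₁ + b·p₂ ≈ (0.379, -0.639, 0.670); φ = arcsin(p_z) ≈ 42.04°, λ = atan2(p_y, p_x) ≈ -59.33°.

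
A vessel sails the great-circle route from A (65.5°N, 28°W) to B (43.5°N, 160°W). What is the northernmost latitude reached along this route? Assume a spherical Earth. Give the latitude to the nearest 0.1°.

≈ 75.7°N

The great circle lies in the plane with unit normal n̂ = (p₁ × p₂)/|p₁ × p₂|.
Here n̂_z ≈ -0.247; the vertex latitude is φ_max = arccos|n̂_z| ≈ 75.7°.
Check via Clairaut: cos φ_max = |cos φ₁| · sin C = cos(65.5°)·sin(36.6°) ≈ 0.247, again giving ≈ 75.7°.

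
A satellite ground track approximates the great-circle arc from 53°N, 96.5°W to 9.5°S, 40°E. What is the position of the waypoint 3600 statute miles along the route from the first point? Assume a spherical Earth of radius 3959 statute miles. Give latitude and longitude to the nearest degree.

Convert each endpoint to a unit vector on the sphere (x = cos φ cos λ, y = cos φ sin λ, z = sin φ).
The central angle between the endpoints is δ = arccos(p₁·p₂) ≈ 2.168 rad (124.2°). The total great-circle distance is δ·R ≈ 2.168 × 3959 ≈ 8583 mi, so the target fraction is f = 3600/8583 ≈ 0.419.
Interpolate at f ≈ 0.419 with slerp weights a = sin((1−f)δ)/sin δ ≈ 1.151, b = sin(fδ)/sin δ ≈ 0.954.
p = a·p₁ + b·p₂ ≈ (0.643, -0.083, 0.762); φ = arcsin(p_z) ≈ 49.61°, λ = atan2(p_y, p_x) ≈ -7.38°.

≈ 50°N, 7°W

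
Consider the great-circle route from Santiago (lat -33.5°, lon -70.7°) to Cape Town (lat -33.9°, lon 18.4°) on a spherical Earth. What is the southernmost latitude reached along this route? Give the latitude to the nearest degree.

The great circle lies in the plane with unit normal n̂ = (p₁ × p₂)/|p₁ × p₂|.
Here n̂_z ≈ +0.730; the vertex latitude is φ_max = arccos|n̂_z| ≈ 43.1°.

≈ -43°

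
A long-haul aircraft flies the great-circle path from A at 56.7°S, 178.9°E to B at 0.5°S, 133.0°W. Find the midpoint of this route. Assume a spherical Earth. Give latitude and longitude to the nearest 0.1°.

≈ 30.6°S, 149.6°W

Write both endpoints as unit vectors p₁, p₂ with components (cos φ cos λ, cos φ sin λ, sin φ).
The central angle between the endpoints is δ = arccos(p₁·p₂) ≈ 1.188 rad (68.0°).
Interpolate at f = 1/2 with slerp weights a = sin((1−f)δ)/sin δ ≈ 0.603, b = sin(fδ)/sin δ ≈ 0.603.
p = a·p₁ + b·p₂ ≈ (-0.743, -0.435, -0.509); φ = arcsin(p_z) ≈ -30.63°, λ = atan2(p_y, p_x) ≈ -149.65°.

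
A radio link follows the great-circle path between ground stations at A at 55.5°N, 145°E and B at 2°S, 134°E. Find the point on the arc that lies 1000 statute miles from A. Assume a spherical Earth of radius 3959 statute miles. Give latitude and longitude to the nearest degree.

≈ 41°N, 141°E

Write both endpoints as unit vectors p₁, p₂ with components (cos φ cos λ, cos φ sin λ, sin φ).
The central angle between the endpoints is δ = arccos(p₁·p₂) ≈ 1.016 rad (58.2°). The total great-circle distance is δ·R ≈ 1.016 × 3959 ≈ 4022 mi, so the target fraction is f = 1000/4022 ≈ 0.249.
Interpolate at f ≈ 0.249 with slerp weights a = sin((1−f)δ)/sin δ ≈ 0.813, b = sin(fδ)/sin δ ≈ 0.294.
p = a·p₁ + b·p₂ ≈ (-0.581, 0.476, 0.660); φ = arcsin(p_z) ≈ 41.30°, λ = atan2(p_y, p_x) ≈ 140.72°.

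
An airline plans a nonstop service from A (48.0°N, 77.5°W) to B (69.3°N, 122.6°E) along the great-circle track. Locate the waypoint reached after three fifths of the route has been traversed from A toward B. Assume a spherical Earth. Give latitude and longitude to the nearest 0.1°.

Write both endpoints as unit vectors p₁, p₂ with components (cos φ cos λ, cos φ sin λ, sin φ).
The central angle between the endpoints is δ = arccos(p₁·p₂) ≈ 1.078 rad (61.8°).
Interpolate at f = 3/5 with slerp weights a = sin((1−f)δ)/sin δ ≈ 0.474, b = sin(fδ)/sin δ ≈ 0.684.
p = a·p₁ + b·p₂ ≈ (-0.062, -0.106, 0.992); φ = arcsin(p_z) ≈ 82.95°, λ = atan2(p_y, p_x) ≈ -120.09°.

≈ (82.9°N, 120.1°W)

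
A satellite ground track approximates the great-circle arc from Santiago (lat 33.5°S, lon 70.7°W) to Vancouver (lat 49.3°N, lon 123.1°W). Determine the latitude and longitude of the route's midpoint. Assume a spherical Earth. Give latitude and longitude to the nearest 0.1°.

≈ lat 8.8°N, lon 93.5°W

Convert each endpoint to a unit vector on the sphere (x = cos φ cos λ, y = cos φ sin λ, z = sin φ).
The central angle between the endpoints is δ = arccos(p₁·p₂) ≈ 1.658 rad (95.0°).
Interpolate at f = 1/2 with slerp weights a = sin((1−f)δ)/sin δ ≈ 0.740, b = sin(fδ)/sin δ ≈ 0.740.
p = a·p₁ + b·p₂ ≈ (-0.060, -0.986, 0.153); φ = arcsin(p_z) ≈ 8.78°, λ = atan2(p_y, p_x) ≈ -93.46°.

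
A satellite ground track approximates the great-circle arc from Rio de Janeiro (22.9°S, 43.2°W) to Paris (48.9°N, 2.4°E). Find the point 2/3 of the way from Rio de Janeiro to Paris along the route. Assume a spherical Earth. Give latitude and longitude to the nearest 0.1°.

≈ 26.2°N, 17.6°W

The haversine formula gives a central angle δ ≈ 1.440 rad (82.5°) between the endpoints.
Interpolate at f = 2/3 with slerp weights a = sin((1−f)δ)/sin δ ≈ 0.466, b = sin(fδ)/sin δ ≈ 0.826.
p = a·p₁ + b·p₂ ≈ (0.855, -0.271, 0.441); φ = arcsin(p_z) ≈ 26.19°, λ = atan2(p_y, p_x) ≈ -17.58°.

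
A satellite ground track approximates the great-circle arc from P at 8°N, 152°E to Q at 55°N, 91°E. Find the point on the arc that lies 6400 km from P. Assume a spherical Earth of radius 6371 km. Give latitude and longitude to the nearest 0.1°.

Write both endpoints as unit vectors p₁, p₂ with components (cos φ cos λ, cos φ sin λ, sin φ).
The central angle between the endpoints is δ = arccos(p₁·p₂) ≈ 1.171 rad (67.1°). The total great-circle distance is δ·R ≈ 1.171 × 6371 ≈ 7459 km, so the target fraction is f = 6400/7459 ≈ 0.858.
Interpolate at f ≈ 0.858 with slerp weights a = sin((1−f)δ)/sin δ ≈ 0.180, b = sin(fδ)/sin δ ≈ 0.916.
p = a·p₁ + b·p₂ ≈ (-0.166, 0.609, 0.776); φ = arcsin(p_z) ≈ 50.85°, λ = atan2(p_y, p_x) ≈ 105.27°.

≈ 50.9°N, 105.3°E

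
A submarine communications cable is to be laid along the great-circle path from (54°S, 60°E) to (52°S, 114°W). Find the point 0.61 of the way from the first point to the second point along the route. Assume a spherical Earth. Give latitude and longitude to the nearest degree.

≈ (81°S, 103°W)

Convert each endpoint to a unit vector on the sphere (x = cos φ cos λ, y = cos φ sin λ, z = sin φ).
The central angle between the endpoints is δ = arccos(p₁·p₂) ≈ 1.289 rad (73.9°).
Interpolate at f = 0.61 with slerp weights a = sin((1−f)δ)/sin δ ≈ 0.502, b = sin(fδ)/sin δ ≈ 0.737.
p = a·p₁ + b·p₂ ≈ (-0.037, -0.159, -0.987); φ = arcsin(p_z) ≈ -80.60°, λ = atan2(p_y, p_x) ≈ -103.12°.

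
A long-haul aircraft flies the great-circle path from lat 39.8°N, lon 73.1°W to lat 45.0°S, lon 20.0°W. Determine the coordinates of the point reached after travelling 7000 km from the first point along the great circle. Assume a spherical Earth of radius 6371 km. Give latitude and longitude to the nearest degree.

Write both endpoints as unit vectors p₁, p₂ with components (cos φ cos λ, cos φ sin λ, sin φ).
The central angle between the endpoints is δ = arccos(p₁·p₂) ≈ 1.698 rad (97.3°). The total great-circle distance is δ·R ≈ 1.698 × 6371 ≈ 10815 km, so the target fraction is f = 7000/10815 ≈ 0.647.
Interpolate at f ≈ 0.647 with slerp weights a = sin((1−f)δ)/sin δ ≈ 0.568, b = sin(fδ)/sin δ ≈ 0.898.
p = a·p₁ + b·p₂ ≈ (0.723, -0.635, -0.271); φ = arcsin(p_z) ≈ -15.73°, λ = atan2(p_y, p_x) ≈ -41.27°.

≈ lat 16°S, lon 41°W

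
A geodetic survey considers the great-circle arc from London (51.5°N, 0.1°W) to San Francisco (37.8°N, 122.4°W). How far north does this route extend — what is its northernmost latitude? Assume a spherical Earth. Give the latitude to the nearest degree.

≈ 65°N

The great circle lies in the plane with unit normal n̂ = (p₁ × p₂)/|p₁ × p₂|.
Here n̂_z ≈ -0.426; the vertex latitude is φ_max = arccos|n̂_z| ≈ 64.8°.
Check via Clairaut: cos φ_max = |cos φ₁| · sin C = cos(51.5°)·sin(43.2°) ≈ 0.426, again giving ≈ 64.8°.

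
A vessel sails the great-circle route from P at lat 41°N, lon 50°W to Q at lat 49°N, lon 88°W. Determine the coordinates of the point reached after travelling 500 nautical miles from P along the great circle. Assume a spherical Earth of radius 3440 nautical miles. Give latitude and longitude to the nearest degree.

≈ lat 45°N, lon 60°W

From cos δ = sin φ₁ sin φ₂ + cos φ₁ cos φ₂ cos Δλ, the central angle is δ ≈ 0.484 rad (27.7°). The total great-circle distance is δ·R ≈ 0.484 × 3440 ≈ 1664 nmi, so the target fraction is f = 500/1664 ≈ 0.301.
Interpolate at f ≈ 0.301 with slerp weights a = sin((1−f)δ)/sin δ ≈ 0.714, b = sin(fδ)/sin δ ≈ 0.311.
p = a·p₁ + b·p₂ ≈ (0.353, -0.617, 0.703); φ = arcsin(p_z) ≈ 44.69°, λ = atan2(p_y, p_x) ≈ -60.19°.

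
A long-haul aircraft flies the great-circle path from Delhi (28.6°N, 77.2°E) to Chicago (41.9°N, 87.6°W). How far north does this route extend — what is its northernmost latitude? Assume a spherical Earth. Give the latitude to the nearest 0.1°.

≈ 79.6°N

The great circle lies in the plane with unit normal n̂ = (p₁ × p₂)/|p₁ × p₂|.
Here n̂_z ≈ -0.180; the vertex latitude is φ_max = arccos|n̂_z| ≈ 79.6°.
Check via Clairaut: cos φ_max = |cos φ₁| · sin C = cos(28.6°)·sin(11.8°) ≈ 0.180, again giving ≈ 79.6°.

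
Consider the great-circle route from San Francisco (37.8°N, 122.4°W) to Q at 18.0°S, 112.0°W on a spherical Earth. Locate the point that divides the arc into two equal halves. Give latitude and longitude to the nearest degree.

≈ 10°N, 117°W

Write both endpoints as unit vectors p₁, p₂ with components (cos φ cos λ, cos φ sin λ, sin φ).
The central angle between the endpoints is δ = arccos(p₁·p₂) ≈ 0.989 rad (56.7°).
Interpolate at f = 1/2 with slerp weights a = sin((1−f)δ)/sin δ ≈ 0.568, b = sin(fδ)/sin δ ≈ 0.568.
p = a·p₁ + b·p₂ ≈ (-0.443, -0.880, 0.173); φ = arcsin(p_z) ≈ 9.94°, λ = atan2(p_y, p_x) ≈ -116.72°.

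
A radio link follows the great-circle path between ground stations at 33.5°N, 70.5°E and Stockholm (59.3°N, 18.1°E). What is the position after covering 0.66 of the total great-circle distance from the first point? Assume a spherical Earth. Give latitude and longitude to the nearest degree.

The haversine formula gives a central angle δ ≈ 0.746 rad (42.7°) between the endpoints.
Interpolate at f = 0.66 with slerp weights a = sin((1−f)δ)/sin δ ≈ 0.370, b = sin(fδ)/sin δ ≈ 0.696.
p = a·p₁ + b·p₂ ≈ (0.441, 0.401, 0.803); φ = arcsin(p_z) ≈ 53.41°, λ = atan2(p_y, p_x) ≈ 42.29°.

≈ 53°N, 42°E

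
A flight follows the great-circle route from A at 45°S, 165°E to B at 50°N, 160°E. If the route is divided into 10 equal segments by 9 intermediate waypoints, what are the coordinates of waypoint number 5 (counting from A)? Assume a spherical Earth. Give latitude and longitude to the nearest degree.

≈ 3°N, 163°E

The haversine formula gives a central angle δ ≈ 1.660 rad (95.1°) between the endpoints.
Interpolate at f = 5/10 with slerp weights a = sin((1−f)δ)/sin δ ≈ 0.741, b = sin(fδ)/sin δ ≈ 0.741.
p = a·p₁ + b·p₂ ≈ (-0.953, 0.298, 0.044); φ = arcsin(p_z) ≈ 2.50°, λ = atan2(p_y, p_x) ≈ 162.62°.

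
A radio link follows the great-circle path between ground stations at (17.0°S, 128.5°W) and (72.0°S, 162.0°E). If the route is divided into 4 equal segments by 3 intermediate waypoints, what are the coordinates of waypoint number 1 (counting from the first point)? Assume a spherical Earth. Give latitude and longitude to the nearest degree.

≈ (33°S, 135°W)

Convert each endpoint to a unit vector on the sphere (x = cos φ cos λ, y = cos φ sin λ, z = sin φ).
The central angle between the endpoints is δ = arccos(p₁·p₂) ≈ 1.179 rad (67.6°).
Interpolate at f = 1/4 with slerp weights a = sin((1−f)δ)/sin δ ≈ 0.837, b = sin(fδ)/sin δ ≈ 0.314.
p = a·p₁ + b·p₂ ≈ (-0.591, -0.596, -0.544); φ = arcsin(p_z) ≈ -32.93°, λ = atan2(p_y, p_x) ≈ -134.72°.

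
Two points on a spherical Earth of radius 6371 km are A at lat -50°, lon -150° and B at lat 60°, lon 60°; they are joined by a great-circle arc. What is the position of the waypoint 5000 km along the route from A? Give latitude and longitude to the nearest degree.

≈ lat -14°, lon 177°

Write both endpoints as unit vectors p₁, p₂ with components (cos φ cos λ, cos φ sin λ, sin φ).
The central angle between the endpoints is δ = arccos(p₁·p₂) ≈ 2.799 rad (160.3°). The total great-circle distance is δ·R ≈ 2.799 × 6371 ≈ 17830 km, so the target fraction is f = 5000/17830 ≈ 0.280.
Interpolate at f ≈ 0.280 with slerp weights a = sin((1−f)δ)/sin δ ≈ 2.686, b = sin(fδ)/sin δ ≈ 2.101.
p = a·p₁ + b·p₂ ≈ (-0.970, 0.046, -0.238); φ = arcsin(p_z) ≈ -13.78°, λ = atan2(p_y, p_x) ≈ 177.26°.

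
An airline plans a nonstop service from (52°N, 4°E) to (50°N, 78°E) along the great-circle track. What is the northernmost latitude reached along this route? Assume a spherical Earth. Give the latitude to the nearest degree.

The great circle lies in the plane with unit normal n̂ = (p₁ × p₂)/|p₁ × p₂|.
Here n̂_z ≈ +0.542; the vertex latitude is φ_max = arccos|n̂_z| ≈ 57.2°.
Check via Clairaut: cos φ_max = |cos φ₁| · sin C = cos(52.0°)·sin(61.7°) ≈ 0.542, again giving ≈ 57.2°.

≈ 57°N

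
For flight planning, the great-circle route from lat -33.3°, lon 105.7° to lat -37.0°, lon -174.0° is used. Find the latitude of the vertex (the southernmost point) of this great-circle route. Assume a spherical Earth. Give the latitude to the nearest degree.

The great circle lies in the plane with unit normal n̂ = (p₁ × p₂)/|p₁ × p₂|.
Here n̂_z ≈ +0.734; the vertex latitude is φ_max = arccos|n̂_z| ≈ 42.8°.

≈ -43°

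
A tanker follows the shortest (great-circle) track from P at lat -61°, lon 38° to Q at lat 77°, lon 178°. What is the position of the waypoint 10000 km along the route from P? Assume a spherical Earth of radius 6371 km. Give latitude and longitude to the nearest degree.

Write both endpoints as unit vectors p₁, p₂ with components (cos φ cos λ, cos φ sin λ, sin φ).
The central angle between the endpoints is δ = arccos(p₁·p₂) ≈ 2.781 rad (159.3°). The total great-circle distance is δ·R ≈ 2.781 × 6371 ≈ 17719 km, so the target fraction is f = 10000/17719 ≈ 0.564.
Interpolate at f ≈ 0.564 with slerp weights a = sin((1−f)δ)/sin δ ≈ 2.654, b = sin(fδ)/sin δ ≈ 2.835.
p = a·p₁ + b·p₂ ≈ (0.377, 0.815, 0.441); φ = arcsin(p_z) ≈ 26.18°, λ = atan2(p_y, p_x) ≈ 65.18°.

≈ lat 26°, lon 65°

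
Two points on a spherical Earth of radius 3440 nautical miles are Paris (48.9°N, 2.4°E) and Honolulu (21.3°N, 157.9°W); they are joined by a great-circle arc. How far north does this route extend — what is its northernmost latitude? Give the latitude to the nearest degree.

The great circle lies in the plane with unit normal n̂ = (p₁ × p₂)/|p₁ × p₂|.
Here n̂_z ≈ -0.217; the vertex latitude is φ_max = arccos|n̂_z| ≈ 77.5°.
Check via Clairaut: cos φ_max = |cos φ₁| · sin C = cos(48.9°)·sin(19.2°) ≈ 0.217, again giving ≈ 77.5°.

≈ 77°N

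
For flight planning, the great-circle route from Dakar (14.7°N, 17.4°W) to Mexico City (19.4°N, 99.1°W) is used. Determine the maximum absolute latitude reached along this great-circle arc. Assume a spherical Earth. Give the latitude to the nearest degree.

The great circle lies in the plane with unit normal n̂ = (p₁ × p₂)/|p₁ × p₂|.
Here n̂_z ≈ -0.925; the vertex latitude is φ_max = arccos|n̂_z| ≈ 22.4°.

≈ 22°N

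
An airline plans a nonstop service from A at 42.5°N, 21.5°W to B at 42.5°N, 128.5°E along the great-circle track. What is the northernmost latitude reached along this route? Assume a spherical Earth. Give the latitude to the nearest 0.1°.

≈ 74.2°N

The great circle lies in the plane with unit normal n̂ = (p₁ × p₂)/|p₁ × p₂|.
Here n̂_z ≈ +0.272; the vertex latitude is φ_max = arccos|n̂_z| ≈ 74.2°.
Check via Clairaut: cos φ_max = |cos φ₁| · sin C = cos(42.5°)·sin(21.6°) ≈ 0.272, again giving ≈ 74.2°.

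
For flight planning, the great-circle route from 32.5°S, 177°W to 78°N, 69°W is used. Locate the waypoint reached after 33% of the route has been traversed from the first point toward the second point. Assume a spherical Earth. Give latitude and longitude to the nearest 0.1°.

≈ 7.9°N, 167.7°W

Write both endpoints as unit vectors p₁, p₂ with components (cos φ cos λ, cos φ sin λ, sin φ).
The central angle between the endpoints is δ = arccos(p₁·p₂) ≈ 2.189 rad (125.4°).
Interpolate at f = 0.33 with slerp weights a = sin((1−f)δ)/sin δ ≈ 1.221, b = sin(fδ)/sin δ ≈ 0.812.
p = a·p₁ + b·p₂ ≈ (-0.968, -0.211, 0.138); φ = arcsin(p_z) ≈ 7.93°, λ = atan2(p_y, p_x) ≈ -167.68°.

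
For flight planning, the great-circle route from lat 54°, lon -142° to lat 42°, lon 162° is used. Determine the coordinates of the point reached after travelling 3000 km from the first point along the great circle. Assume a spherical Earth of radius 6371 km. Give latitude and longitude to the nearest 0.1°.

≈ lat 48.2°, lon 175.3°

Write both endpoints as unit vectors p₁, p₂ with components (cos φ cos λ, cos φ sin λ, sin φ).
The central angle between the endpoints is δ = arccos(p₁·p₂) ≈ 0.667 rad (38.2°). The total great-circle distance is δ·R ≈ 0.667 × 6371 ≈ 4250 km, so the target fraction is f = 3000/4250 ≈ 0.706.
Interpolate at f ≈ 0.706 with slerp weights a = sin((1−f)δ)/sin δ ≈ 0.315, b = sin(fδ)/sin δ ≈ 0.733.
p = a·p₁ + b·p₂ ≈ (-0.664, 0.054, 0.746); φ = arcsin(p_z) ≈ 48.21°, λ = atan2(p_y, p_x) ≈ 175.32°.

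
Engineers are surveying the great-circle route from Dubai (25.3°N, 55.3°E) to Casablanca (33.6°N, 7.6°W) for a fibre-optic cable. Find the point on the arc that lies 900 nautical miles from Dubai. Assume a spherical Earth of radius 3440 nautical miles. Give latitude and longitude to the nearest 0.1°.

≈ 30.7°N, 39.4°E

From cos δ = sin φ₁ sin φ₂ + cos φ₁ cos φ₂ cos Δλ, the central angle is δ ≈ 0.953 rad (54.6°). The total great-circle distance is δ·R ≈ 0.953 × 3440 ≈ 3277 nmi, so the target fraction is f = 900/3277 ≈ 0.275.
Interpolate at f ≈ 0.275 with slerp weights a = sin((1−f)δ)/sin δ ≈ 0.782, b = sin(fδ)/sin δ ≈ 0.317.
p = a·p₁ + b·p₂ ≈ (0.665, 0.546, 0.510); φ = arcsin(p_z) ≈ 30.65°, λ = atan2(p_y, p_x) ≈ 39.42°.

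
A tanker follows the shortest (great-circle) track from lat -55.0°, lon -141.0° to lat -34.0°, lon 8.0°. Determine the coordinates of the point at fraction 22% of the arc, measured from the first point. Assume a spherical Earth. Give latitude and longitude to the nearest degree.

≈ lat -71°, lon -116°

Write both endpoints as unit vectors p₁, p₂ with components (cos φ cos λ, cos φ sin λ, sin φ).
The central angle between the endpoints is δ = arccos(p₁·p₂) ≈ 1.520 rad (87.1°).
Interpolate at f = 0.22 with slerp weights a = sin((1−f)δ)/sin δ ≈ 0.928, b = sin(fδ)/sin δ ≈ 0.329.
p = a·p₁ + b·p₂ ≈ (-0.144, -0.297, -0.944); φ = arcsin(p_z) ≈ -70.73°, λ = atan2(p_y, p_x) ≈ -115.83°.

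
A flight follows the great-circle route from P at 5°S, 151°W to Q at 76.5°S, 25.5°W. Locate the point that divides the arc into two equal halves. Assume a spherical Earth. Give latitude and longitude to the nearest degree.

≈ 50°S, 139°W

The haversine formula gives a central angle δ ≈ 1.621 rad (92.9°) between the endpoints.
Interpolate at f = 1/2 with slerp weights a = sin((1−f)δ)/sin δ ≈ 0.726, b = sin(fδ)/sin δ ≈ 0.726.
p = a·p₁ + b·p₂ ≈ (-0.479, -0.423, -0.769); φ = arcsin(p_z) ≈ -50.24°, λ = atan2(p_y, p_x) ≈ -138.55°.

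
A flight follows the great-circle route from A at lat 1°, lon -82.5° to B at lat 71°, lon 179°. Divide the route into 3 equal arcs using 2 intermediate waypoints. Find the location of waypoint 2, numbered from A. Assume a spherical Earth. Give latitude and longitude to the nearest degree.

Write both endpoints as unit vectors p₁, p₂ with components (cos φ cos λ, cos φ sin λ, sin φ).
The central angle between the endpoints is δ = arccos(p₁·p₂) ≈ 1.602 rad (91.8°).
Interpolate at f = 2/3 with slerp weights a = sin((1−f)δ)/sin δ ≈ 0.509, b = sin(fδ)/sin δ ≈ 0.877.
p = a·p₁ + b·p₂ ≈ (-0.219, -0.500, 0.838); φ = arcsin(p_z) ≈ 56.92°, λ = atan2(p_y, p_x) ≈ -113.65°.

≈ lat 57°, lon -114°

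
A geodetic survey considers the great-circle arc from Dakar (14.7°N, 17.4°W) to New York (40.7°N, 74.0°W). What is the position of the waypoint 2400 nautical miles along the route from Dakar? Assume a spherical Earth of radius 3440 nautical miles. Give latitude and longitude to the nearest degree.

The haversine formula gives a central angle δ ≈ 0.965 rad (55.3°) between the endpoints. The total great-circle distance is δ·R ≈ 0.965 × 3440 ≈ 3321 nmi, so the target fraction is f = 2400/3321 ≈ 0.723.
Interpolate at f ≈ 0.723 with slerp weights a = sin((1−f)δ)/sin δ ≈ 0.322, b = sin(fδ)/sin δ ≈ 0.781.
p = a·p₁ + b·p₂ ≈ (0.460, -0.662, 0.591); φ = arcsin(p_z) ≈ 36.24°, λ = atan2(p_y, p_x) ≈ -55.22°.

≈ (36°N, 55°W)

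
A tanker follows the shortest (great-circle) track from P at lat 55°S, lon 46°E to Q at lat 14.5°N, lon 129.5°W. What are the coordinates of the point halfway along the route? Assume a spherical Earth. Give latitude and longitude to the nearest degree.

≈ lat 55°S, lon 123°W

Write both endpoints as unit vectors p₁, p₂ with components (cos φ cos λ, cos φ sin λ, sin φ).
The central angle between the endpoints is δ = arccos(p₁·p₂) ≈ 2.432 rad (139.3°).
Interpolate at f = 1/2 with slerp weights a = sin((1−f)δ)/sin δ ≈ 1.439, b = sin(fδ)/sin δ ≈ 1.439.
p = a·p₁ + b·p₂ ≈ (-0.313, -0.481, -0.819); φ = arcsin(p_z) ≈ -54.96°, λ = atan2(p_y, p_x) ≈ -123.02°.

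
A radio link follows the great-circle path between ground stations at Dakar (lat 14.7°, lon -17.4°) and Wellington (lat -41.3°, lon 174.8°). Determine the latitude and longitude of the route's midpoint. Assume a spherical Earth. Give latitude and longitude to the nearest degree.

Write both endpoints as unit vectors p₁, p₂ with components (cos φ cos λ, cos φ sin λ, sin φ).
The central angle between the endpoints is δ = arccos(p₁·p₂) ≈ 2.642 rad (151.4°).
Interpolate at f = 1/2 with slerp weights a = sin((1−f)δ)/sin δ ≈ 2.022, b = sin(fδ)/sin δ ≈ 2.022.
p = a·p₁ + b·p₂ ≈ (0.354, -0.447, -0.822); φ = arcsin(p_z) ≈ -55.24°, λ = atan2(p_y, p_x) ≈ -51.67°.

≈ lat -55°, lon -52°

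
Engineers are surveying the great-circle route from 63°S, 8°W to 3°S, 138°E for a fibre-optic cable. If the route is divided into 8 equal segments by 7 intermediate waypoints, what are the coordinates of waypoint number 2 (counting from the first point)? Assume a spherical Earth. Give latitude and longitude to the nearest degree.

≈ 74°S, 67°E

Convert each endpoint to a unit vector on the sphere (x = cos φ cos λ, y = cos φ sin λ, z = sin φ).
The central angle between the endpoints is δ = arccos(p₁·p₂) ≈ 1.906 rad (109.2°).
Interpolate at f = 2/8 with slerp weights a = sin((1−f)δ)/sin δ ≈ 1.049, b = sin(fδ)/sin δ ≈ 0.486.
p = a·p₁ + b·p₂ ≈ (0.111, 0.258, -0.960); φ = arcsin(p_z) ≈ -73.67°, λ = atan2(p_y, p_x) ≈ 66.78°.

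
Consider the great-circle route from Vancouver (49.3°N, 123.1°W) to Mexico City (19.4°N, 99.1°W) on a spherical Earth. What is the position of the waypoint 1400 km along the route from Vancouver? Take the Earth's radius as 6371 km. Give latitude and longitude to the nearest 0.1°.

Convert each endpoint to a unit vector on the sphere (x = cos φ cos λ, y = cos φ sin λ, z = sin φ).
The central angle between the endpoints is δ = arccos(p₁·p₂) ≈ 0.620 rad (35.5°). The total great-circle distance is δ·R ≈ 0.620 × 6371 ≈ 3952 km, so the target fraction is f = 1400/3952 ≈ 0.354.
Interpolate at f ≈ 0.354 with slerp weights a = sin((1−f)δ)/sin δ ≈ 0.671, b = sin(fδ)/sin δ ≈ 0.375.
p = a·p₁ + b·p₂ ≈ (-0.295, -0.716, 0.633); φ = arcsin(p_z) ≈ 39.28°, λ = atan2(p_y, p_x) ≈ -112.39°.

≈ 39.3°N, 112.4°W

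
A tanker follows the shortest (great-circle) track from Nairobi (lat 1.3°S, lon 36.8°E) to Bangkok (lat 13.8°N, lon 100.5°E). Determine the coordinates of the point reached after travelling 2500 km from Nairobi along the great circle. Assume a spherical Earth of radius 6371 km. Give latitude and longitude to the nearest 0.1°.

The haversine formula gives a central angle δ ≈ 1.132 rad (64.9°) between the endpoints. The total great-circle distance is δ·R ≈ 1.132 × 6371 ≈ 7213 km, so the target fraction is f = 2500/7213 ≈ 0.347.
Interpolate at f ≈ 0.347 with slerp weights a = sin((1−f)δ)/sin δ ≈ 0.745, b = sin(fδ)/sin δ ≈ 0.422.
p = a·p₁ + b·p₂ ≈ (0.521, 0.849, 0.084); φ = arcsin(p_z) ≈ 4.81°, λ = atan2(p_y, p_x) ≈ 58.46°.

≈ lat 4.8°N, lon 58.5°E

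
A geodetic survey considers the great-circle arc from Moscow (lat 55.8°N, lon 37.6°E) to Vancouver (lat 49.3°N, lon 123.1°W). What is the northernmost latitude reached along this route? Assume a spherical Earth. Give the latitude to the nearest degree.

≈ 83°N

The great circle lies in the plane with unit normal n̂ = (p₁ × p₂)/|p₁ × p₂|.
Here n̂_z ≈ -0.126; the vertex latitude is φ_max = arccos|n̂_z| ≈ 82.7°.
Check via Clairaut: cos φ_max = |cos φ₁| · sin C = cos(55.8°)·sin(13.0°) ≈ 0.126, again giving ≈ 82.7°.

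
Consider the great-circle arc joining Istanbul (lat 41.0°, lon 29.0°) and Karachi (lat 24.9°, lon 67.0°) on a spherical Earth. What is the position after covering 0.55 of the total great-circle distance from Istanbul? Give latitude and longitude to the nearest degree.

Write both endpoints as unit vectors p₁, p₂ with components (cos φ cos λ, cos φ sin λ, sin φ).
The central angle between the endpoints is δ = arccos(p₁·p₂) ≈ 0.617 rad (35.3°).
Interpolate at f = 0.55 with slerp weights a = sin((1−f)δ)/sin δ ≈ 0.474, b = sin(fδ)/sin δ ≈ 0.575.
p = a·p₁ + b·p₂ ≈ (0.517, 0.654, 0.553); φ = arcsin(p_z) ≈ 33.57°, λ = atan2(p_y, p_x) ≈ 51.68°.

≈ lat 34°, lon 52°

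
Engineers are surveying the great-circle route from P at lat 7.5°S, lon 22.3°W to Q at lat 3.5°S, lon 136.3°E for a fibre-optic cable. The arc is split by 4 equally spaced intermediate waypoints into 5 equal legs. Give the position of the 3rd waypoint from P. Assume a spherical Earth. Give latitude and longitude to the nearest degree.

≈ lat 26°S, lon 75°E

The haversine formula gives a central angle δ ≈ 2.722 rad (156.0°) between the endpoints.
Interpolate at f = 3/5 with slerp weights a = sin((1−f)δ)/sin δ ≈ 2.177, b = sin(fδ)/sin δ ≈ 2.452.
p = a·p₁ + b·p₂ ≈ (0.228, 0.872, -0.434); φ = arcsin(p_z) ≈ -25.71°, λ = atan2(p_y, p_x) ≈ 75.37°.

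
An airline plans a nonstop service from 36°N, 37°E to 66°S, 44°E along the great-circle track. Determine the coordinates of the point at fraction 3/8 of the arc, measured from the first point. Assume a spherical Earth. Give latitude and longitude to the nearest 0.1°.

From cos δ = sin φ₁ sin φ₂ + cos φ₁ cos φ₂ cos Δλ, the central angle is δ ≈ 1.783 rad (102.1°).
Interpolate at f = 3/8 with slerp weights a = sin((1−f)δ)/sin δ ≈ 0.918, b = sin(fδ)/sin δ ≈ 0.634.
p = a·p₁ + b·p₂ ≈ (0.779, 0.626, -0.040); φ = arcsin(p_z) ≈ -2.27°, λ = atan2(p_y, p_x) ≈ 38.80°.

≈ 2.3°S, 38.8°E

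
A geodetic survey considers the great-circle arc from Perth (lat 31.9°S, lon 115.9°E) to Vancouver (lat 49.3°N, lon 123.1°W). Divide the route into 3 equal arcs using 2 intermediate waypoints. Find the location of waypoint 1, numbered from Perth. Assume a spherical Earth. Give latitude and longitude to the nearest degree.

≈ lat 0°N, lon 148°E

Write both endpoints as unit vectors p₁, p₂ with components (cos φ cos λ, cos φ sin λ, sin φ).
The central angle between the endpoints is δ = arccos(p₁·p₂) ≈ 2.326 rad (133.3°).
Interpolate at f = 1/3 with slerp weights a = sin((1−f)δ)/sin δ ≈ 1.374, b = sin(fδ)/sin δ ≈ 0.962.
p = a·p₁ + b·p₂ ≈ (-0.852, 0.524, 0.003); φ = arcsin(p_z) ≈ 0.19°, λ = atan2(p_y, p_x) ≈ 148.42°.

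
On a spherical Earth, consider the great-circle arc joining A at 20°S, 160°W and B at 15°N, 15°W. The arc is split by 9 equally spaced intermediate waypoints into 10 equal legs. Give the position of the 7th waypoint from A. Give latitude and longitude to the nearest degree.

Convert each endpoint to a unit vector on the sphere (x = cos φ cos λ, y = cos φ sin λ, z = sin φ).
The central angle between the endpoints is δ = arccos(p₁·p₂) ≈ 2.554 rad (146.3°).
Interpolate at f = 7/10 with slerp weights a = sin((1−f)δ)/sin δ ≈ 1.250, b = sin(fδ)/sin δ ≈ 1.761.
p = a·p₁ + b·p₂ ≈ (0.539, -0.842, 0.028); φ = arcsin(p_z) ≈ 1.62°, λ = atan2(p_y, p_x) ≈ -57.37°.

≈ 2°N, 57°W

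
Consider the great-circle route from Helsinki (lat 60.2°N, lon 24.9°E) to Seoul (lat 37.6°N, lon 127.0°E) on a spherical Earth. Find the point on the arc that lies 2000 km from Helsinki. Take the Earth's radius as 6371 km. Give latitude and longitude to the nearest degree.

≈ lat 64°N, lon 63°E

Convert each endpoint to a unit vector on the sphere (x = cos φ cos λ, y = cos φ sin λ, z = sin φ).
The central angle between the endpoints is δ = arccos(p₁·p₂) ≈ 1.107 rad (63.5°). The total great-circle distance is δ·R ≈ 1.107 × 6371 ≈ 7056 km, so the target fraction is f = 2000/7056 ≈ 0.283.
Interpolate at f ≈ 0.283 with slerp weights a = sin((1−f)δ)/sin δ ≈ 0.797, b = sin(fδ)/sin δ ≈ 0.345.
p = a·p₁ + b·p₂ ≈ (0.195, 0.385, 0.902); φ = arcsin(p_z) ≈ 64.44°, λ = atan2(p_y, p_x) ≈ 63.19°.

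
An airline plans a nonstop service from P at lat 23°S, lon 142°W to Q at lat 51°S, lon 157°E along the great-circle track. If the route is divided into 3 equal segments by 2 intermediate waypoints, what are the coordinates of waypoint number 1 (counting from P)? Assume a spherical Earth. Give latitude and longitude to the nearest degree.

Convert each endpoint to a unit vector on the sphere (x = cos φ cos λ, y = cos φ sin λ, z = sin φ).
The central angle between the endpoints is δ = arccos(p₁·p₂) ≈ 0.947 rad (54.2°).
Interpolate at f = 1/3 with slerp weights a = sin((1−f)δ)/sin δ ≈ 0.727, b = sin(fδ)/sin δ ≈ 0.382.
p = a·p₁ + b·p₂ ≈ (-0.749, -0.318, -0.581); φ = arcsin(p_z) ≈ -35.54°, λ = atan2(p_y, p_x) ≈ -156.99°.

≈ lat 36°S, lon 157°W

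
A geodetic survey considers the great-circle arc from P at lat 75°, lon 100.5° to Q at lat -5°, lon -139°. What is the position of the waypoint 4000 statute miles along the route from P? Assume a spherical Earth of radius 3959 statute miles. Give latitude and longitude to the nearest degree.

Write both endpoints as unit vectors p₁, p₂ with components (cos φ cos λ, cos φ sin λ, sin φ).
The central angle between the endpoints is δ = arccos(p₁·p₂) ≈ 1.788 rad (102.4°). The total great-circle distance is δ·R ≈ 1.788 × 3959 ≈ 7077 mi, so the target fraction is f = 4000/7077 ≈ 0.565.
Interpolate at f ≈ 0.565 with slerp weights a = sin((1−f)δ)/sin δ ≈ 0.718, b = sin(fδ)/sin δ ≈ 0.867.
p = a·p₁ + b·p₂ ≈ (-0.686, -0.384, 0.618); φ = arcsin(p_z) ≈ 38.17°, λ = atan2(p_y, p_x) ≈ -150.75°.

≈ lat 38°, lon -151°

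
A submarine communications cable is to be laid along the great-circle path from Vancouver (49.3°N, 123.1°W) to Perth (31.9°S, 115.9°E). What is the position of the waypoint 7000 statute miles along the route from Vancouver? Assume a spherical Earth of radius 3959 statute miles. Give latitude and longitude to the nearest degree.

≈ (9°S, 140°E)

Convert each endpoint to a unit vector on the sphere (x = cos φ cos λ, y = cos φ sin λ, z = sin φ).
The central angle between the endpoints is δ = arccos(p₁·p₂) ≈ 2.326 rad (133.3°). The total great-circle distance is δ·R ≈ 2.326 × 3959 ≈ 9210 mi, so the target fraction is f = 7000/9210 ≈ 0.760.
Interpolate at f ≈ 0.760 with slerp weights a = sin((1−f)δ)/sin δ ≈ 0.728, b = sin(fδ)/sin δ ≈ 1.347.
p = a·p₁ + b·p₂ ≈ (-0.759, 0.631, -0.160); φ = arcsin(p_z) ≈ -9.21°, λ = atan2(p_y, p_x) ≈ 140.24°.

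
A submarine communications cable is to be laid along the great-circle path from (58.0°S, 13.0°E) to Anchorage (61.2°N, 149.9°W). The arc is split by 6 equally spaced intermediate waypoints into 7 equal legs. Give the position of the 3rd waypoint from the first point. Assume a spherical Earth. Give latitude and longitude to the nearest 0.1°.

Write both endpoints as unit vectors p₁, p₂ with components (cos φ cos λ, cos φ sin λ, sin φ).
The central angle between the endpoints is δ = arccos(p₁·p₂) ≈ 2.981 rad (170.8°).
Interpolate at f = 3/7 with slerp weights a = sin((1−f)δ)/sin δ ≈ 6.204, b = sin(fδ)/sin δ ≈ 5.992.
p = a·p₁ + b·p₂ ≈ (0.706, -0.708, -0.010); φ = arcsin(p_z) ≈ -0.60°, λ = atan2(p_y, p_x) ≈ -45.09°.

≈ (0.6°S, 45.1°W)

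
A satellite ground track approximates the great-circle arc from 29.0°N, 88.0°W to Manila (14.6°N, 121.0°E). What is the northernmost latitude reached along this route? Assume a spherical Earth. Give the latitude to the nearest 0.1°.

≈ 58.5°N

The great circle lies in the plane with unit normal n̂ = (p₁ × p₂)/|p₁ × p₂|.
Here n̂_z ≈ -0.522; the vertex latitude is φ_max = arccos|n̂_z| ≈ 58.5°.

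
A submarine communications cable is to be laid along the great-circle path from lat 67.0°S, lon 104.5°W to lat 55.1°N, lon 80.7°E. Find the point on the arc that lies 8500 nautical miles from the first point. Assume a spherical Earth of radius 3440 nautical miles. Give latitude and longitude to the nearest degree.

≈ lat 29°N, lon 86°E

Write both endpoints as unit vectors p₁, p₂ with components (cos φ cos λ, cos φ sin λ, sin φ).
The central angle between the endpoints is δ = arccos(p₁·p₂) ≈ 2.929 rad (167.8°). The total great-circle distance is δ·R ≈ 2.929 × 3440 ≈ 10077 nmi, so the target fraction is f = 8500/10077 ≈ 0.843.
Interpolate at f ≈ 0.843 with slerp weights a = sin((1−f)δ)/sin δ ≈ 2.103, b = sin(fδ)/sin δ ≈ 2.952.
p = a·p₁ + b·p₂ ≈ (0.067, 0.871, 0.486); φ = arcsin(p_z) ≈ 29.06°, λ = atan2(p_y, p_x) ≈ 85.59°.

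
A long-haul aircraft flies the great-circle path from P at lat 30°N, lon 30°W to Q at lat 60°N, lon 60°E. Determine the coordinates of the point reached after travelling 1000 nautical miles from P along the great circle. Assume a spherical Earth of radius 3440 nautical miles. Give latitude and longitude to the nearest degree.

≈ lat 43°N, lon 17°W

From cos δ = sin φ₁ sin φ₂ + cos φ₁ cos φ₂ cos Δλ, the central angle is δ ≈ 1.123 rad (64.3°). The total great-circle distance is δ·R ≈ 1.123 × 3440 ≈ 3863 nmi, so the target fraction is f = 1000/3863 ≈ 0.259.
Interpolate at f ≈ 0.259 with slerp weights a = sin((1−f)δ)/sin δ ≈ 0.820, b = sin(fδ)/sin δ ≈ 0.318.
p = a·p₁ + b·p₂ ≈ (0.695, -0.218, 0.686); φ = arcsin(p_z) ≈ 43.28°, λ = atan2(p_y, p_x) ≈ -17.39°.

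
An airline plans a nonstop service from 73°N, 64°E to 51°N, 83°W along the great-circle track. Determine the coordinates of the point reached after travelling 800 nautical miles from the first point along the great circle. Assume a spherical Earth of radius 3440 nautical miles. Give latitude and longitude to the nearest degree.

Convert each endpoint to a unit vector on the sphere (x = cos φ cos λ, y = cos φ sin λ, z = sin φ).
The central angle between the endpoints is δ = arccos(p₁·p₂) ≈ 0.941 rad (53.9°). The total great-circle distance is δ·R ≈ 0.941 × 3440 ≈ 3237 nmi, so the target fraction is f = 800/3237 ≈ 0.247.
Interpolate at f ≈ 0.247 with slerp weights a = sin((1−f)δ)/sin δ ≈ 0.805, b = sin(fδ)/sin δ ≈ 0.285.
p = a·p₁ + b·p₂ ≈ (0.125, 0.033, 0.992); φ = arcsin(p_z) ≈ 82.56°, λ = atan2(p_y, p_x) ≈ 14.98°.

≈ 83°N, 15°E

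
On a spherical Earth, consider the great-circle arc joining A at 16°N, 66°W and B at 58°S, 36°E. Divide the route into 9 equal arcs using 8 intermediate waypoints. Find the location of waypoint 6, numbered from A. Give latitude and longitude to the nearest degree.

Convert each endpoint to a unit vector on the sphere (x = cos φ cos λ, y = cos φ sin λ, z = sin φ).
The central angle between the endpoints is δ = arccos(p₁·p₂) ≈ 1.917 rad (109.9°).
Interpolate at f = 6/9 with slerp weights a = sin((1−f)δ)/sin δ ≈ 0.634, b = sin(fδ)/sin δ ≈ 1.018.
p = a·p₁ + b·p₂ ≈ (0.684, -0.240, -0.689); φ = arcsin(p_z) ≈ -43.51°, λ = atan2(p_y, p_x) ≈ -19.31°.

≈ 44°S, 19°W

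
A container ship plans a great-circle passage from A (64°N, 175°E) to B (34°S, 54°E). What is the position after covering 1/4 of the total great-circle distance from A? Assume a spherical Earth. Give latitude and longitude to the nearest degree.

Convert each endpoint to a unit vector on the sphere (x = cos φ cos λ, y = cos φ sin λ, z = sin φ).
The central angle between the endpoints is δ = arccos(p₁·p₂) ≈ 2.332 rad (133.6°).
Interpolate at f = 1/4 with slerp weights a = sin((1−f)δ)/sin δ ≈ 1.359, b = sin(fδ)/sin δ ≈ 0.760.
p = a·p₁ + b·p₂ ≈ (-0.223, 0.562, 0.797); φ = arcsin(p_z) ≈ 52.80°, λ = atan2(p_y, p_x) ≈ 111.65°.

≈ (53°N, 112°E)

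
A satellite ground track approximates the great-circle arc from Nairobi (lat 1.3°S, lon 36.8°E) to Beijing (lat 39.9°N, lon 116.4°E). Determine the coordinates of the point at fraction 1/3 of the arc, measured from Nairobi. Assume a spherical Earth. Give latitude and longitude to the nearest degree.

≈ lat 16°N, lon 58°E

Write both endpoints as unit vectors p₁, p₂ with components (cos φ cos λ, cos φ sin λ, sin φ).
The central angle between the endpoints is δ = arccos(p₁·p₂) ≈ 1.447 rad (82.9°).
Interpolate at f = 1/3 with slerp weights a = sin((1−f)δ)/sin δ ≈ 0.828, b = sin(fδ)/sin δ ≈ 0.467.
p = a·p₁ + b·p₂ ≈ (0.503, 0.817, 0.281); φ = arcsin(p_z) ≈ 16.32°, λ = atan2(p_y, p_x) ≈ 58.36°.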